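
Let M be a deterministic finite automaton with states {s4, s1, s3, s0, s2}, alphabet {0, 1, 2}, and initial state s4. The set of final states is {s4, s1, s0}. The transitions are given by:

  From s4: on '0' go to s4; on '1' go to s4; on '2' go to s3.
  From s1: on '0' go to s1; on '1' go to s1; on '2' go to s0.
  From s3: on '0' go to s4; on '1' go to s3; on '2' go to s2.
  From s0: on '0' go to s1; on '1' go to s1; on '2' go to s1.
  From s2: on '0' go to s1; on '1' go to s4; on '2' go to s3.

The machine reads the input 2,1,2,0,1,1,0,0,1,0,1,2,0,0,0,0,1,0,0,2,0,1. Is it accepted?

Yes

s4 → s3 → s3 → s2 → s1 → s1 → s1 → s1 → s1 → s1 → s1 → s1 → s0 → s1 → s1 → s1 → s1 → s1 → s1 → s1 → s0 → s1 → s1
End state s1 is accepting.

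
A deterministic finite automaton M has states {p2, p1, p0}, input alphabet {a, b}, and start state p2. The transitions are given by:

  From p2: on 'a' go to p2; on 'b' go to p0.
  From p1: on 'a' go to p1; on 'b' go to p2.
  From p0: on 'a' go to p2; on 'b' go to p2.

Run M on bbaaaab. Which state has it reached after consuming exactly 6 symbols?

start at p2
read 'b': p2 → p0
read 'b': p0 → p2
read 'a': p2 → p2
read 'a': p2 → p2
read 'a': p2 → p2
read 'a': p2 → p2
After 6 symbols: p2.

p2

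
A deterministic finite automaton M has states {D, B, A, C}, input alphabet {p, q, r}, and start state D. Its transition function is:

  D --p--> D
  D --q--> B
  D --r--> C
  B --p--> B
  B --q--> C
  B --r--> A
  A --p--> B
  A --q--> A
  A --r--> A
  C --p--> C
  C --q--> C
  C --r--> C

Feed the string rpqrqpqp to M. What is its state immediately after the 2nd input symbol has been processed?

D → C → C
After 2 symbols: C.

C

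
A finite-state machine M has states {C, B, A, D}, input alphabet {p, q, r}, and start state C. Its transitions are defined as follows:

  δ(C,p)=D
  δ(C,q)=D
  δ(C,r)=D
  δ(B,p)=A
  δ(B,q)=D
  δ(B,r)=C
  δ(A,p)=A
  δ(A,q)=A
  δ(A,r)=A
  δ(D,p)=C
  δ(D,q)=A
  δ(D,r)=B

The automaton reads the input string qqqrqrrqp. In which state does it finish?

Trace: C -q-> D -q-> A -q-> A -r-> A -q-> A -r-> A -r-> A -q-> A -p-> A

A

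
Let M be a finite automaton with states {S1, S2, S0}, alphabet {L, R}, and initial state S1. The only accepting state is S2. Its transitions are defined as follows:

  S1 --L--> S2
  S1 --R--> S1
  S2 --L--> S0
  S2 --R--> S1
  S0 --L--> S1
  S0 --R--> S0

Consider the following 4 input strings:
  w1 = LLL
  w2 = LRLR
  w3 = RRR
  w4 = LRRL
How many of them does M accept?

w1: S1 → S2 → S0 → S1  → end S1, rejected
w2: S1 → S2 → S1 → S2 → S1  → end S1, rejected
w3: S1 → S1 → S1 → S1  → end S1, rejected
w4: S1 → S2 → S1 → S1 → S2  → end S2, accepted

1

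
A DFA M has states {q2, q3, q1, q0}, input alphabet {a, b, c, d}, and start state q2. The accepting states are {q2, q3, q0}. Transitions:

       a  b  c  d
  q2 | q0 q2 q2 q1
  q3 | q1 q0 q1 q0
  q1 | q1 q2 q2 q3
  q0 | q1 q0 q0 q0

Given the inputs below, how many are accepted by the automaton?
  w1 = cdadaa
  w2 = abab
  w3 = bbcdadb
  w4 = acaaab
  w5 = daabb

w1: Trace: q2 -c-> q2 -d-> q1 -a-> q1 -d-> q3 -a-> q1 -a-> q1  → end q1, rejected
w2: Trace: q2 -a-> q0 -b-> q0 -a-> q1 -b-> q2  → end q2, accepted
w3: Trace: q2 -b-> q2 -b-> q2 -c-> q2 -d-> q1 -a-> q1 -d-> q3 -b-> q0  → end q0, accepted
w4: Trace: q2 -a-> q0 -c-> q0 -a-> q1 -a-> q1 -a-> q1 -b-> q2  → end q2, accepted
w5: Trace: q2 -d-> q1 -a-> q1 -a-> q1 -b-> q2 -b-> q2  → end q2, accepted

4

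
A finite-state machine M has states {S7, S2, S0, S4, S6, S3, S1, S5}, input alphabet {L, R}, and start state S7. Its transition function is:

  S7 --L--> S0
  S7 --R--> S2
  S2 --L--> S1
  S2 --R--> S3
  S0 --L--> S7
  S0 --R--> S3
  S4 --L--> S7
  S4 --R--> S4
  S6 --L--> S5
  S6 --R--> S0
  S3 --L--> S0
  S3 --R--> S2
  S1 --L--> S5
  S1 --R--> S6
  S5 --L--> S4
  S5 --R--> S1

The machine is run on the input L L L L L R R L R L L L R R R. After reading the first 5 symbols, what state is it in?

S0

S7 → S0 → S7 → S0 → S7 → S0
After 5 symbols: S0.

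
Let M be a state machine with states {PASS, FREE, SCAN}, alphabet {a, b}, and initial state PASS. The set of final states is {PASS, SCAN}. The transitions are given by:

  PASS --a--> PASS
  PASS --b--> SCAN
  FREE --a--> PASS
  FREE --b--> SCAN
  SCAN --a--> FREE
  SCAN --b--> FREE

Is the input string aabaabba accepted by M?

Yes

Trace: PASS -a-> PASS -a-> PASS -b-> SCAN -a-> FREE -a-> PASS -b-> SCAN -b-> FREE -a-> PASS
End state PASS is accepting.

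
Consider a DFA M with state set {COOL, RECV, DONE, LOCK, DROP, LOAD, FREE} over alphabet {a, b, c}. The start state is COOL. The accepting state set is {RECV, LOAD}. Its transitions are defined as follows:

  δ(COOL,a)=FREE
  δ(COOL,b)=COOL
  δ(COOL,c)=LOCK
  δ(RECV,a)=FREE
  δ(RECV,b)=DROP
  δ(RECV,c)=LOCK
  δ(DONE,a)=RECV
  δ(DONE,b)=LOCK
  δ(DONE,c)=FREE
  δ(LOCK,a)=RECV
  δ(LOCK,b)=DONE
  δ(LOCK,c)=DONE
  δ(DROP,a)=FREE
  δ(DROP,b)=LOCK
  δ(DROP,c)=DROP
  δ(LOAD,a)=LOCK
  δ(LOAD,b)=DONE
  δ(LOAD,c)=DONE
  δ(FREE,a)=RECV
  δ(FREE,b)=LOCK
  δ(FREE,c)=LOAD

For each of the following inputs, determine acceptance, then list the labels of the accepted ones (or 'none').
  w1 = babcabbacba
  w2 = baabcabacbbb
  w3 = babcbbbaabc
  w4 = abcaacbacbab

w1: Trace: COOL -b-> COOL -a-> FREE -b-> LOCK -c-> DONE -a-> RECV -b-> DROP -b-> LOCK -a-> RECV -c-> LOCK -b-> DONE -a-> RECV  → end RECV, accepted
w2: Trace: COOL -b-> COOL -a-> FREE -a-> RECV -b-> DROP -c-> DROP -a-> FREE -b-> LOCK -a-> RECV -c-> LOCK -b-> DONE -b-> LOCK -b-> DONE  → end DONE, rejected
w3: Trace: COOL -b-> COOL -a-> FREE -b-> LOCK -c-> DONE -b-> LOCK -b-> DONE -b-> LOCK -a-> RECV -a-> FREE -b-> LOCK -c-> DONE  → end DONE, rejected
w4: Trace: COOL -a-> FREE -b-> LOCK -c-> DONE -a-> RECV -a-> FREE -c-> LOAD -b-> DONE -a-> RECV -c-> LOCK -b-> DONE -a-> RECV -b-> DROP  → end DROP, rejected

w1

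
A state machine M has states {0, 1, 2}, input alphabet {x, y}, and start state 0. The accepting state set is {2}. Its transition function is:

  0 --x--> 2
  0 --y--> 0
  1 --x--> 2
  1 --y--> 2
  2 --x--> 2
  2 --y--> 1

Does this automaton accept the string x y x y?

No

Trace: 0 -x-> 2 -y-> 1 -x-> 2 -y-> 1
End state 1 is not accepting.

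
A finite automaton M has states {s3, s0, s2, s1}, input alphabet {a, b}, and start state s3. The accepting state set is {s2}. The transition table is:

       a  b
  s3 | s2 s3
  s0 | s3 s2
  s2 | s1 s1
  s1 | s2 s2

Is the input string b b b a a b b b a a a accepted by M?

Trace: s3 -b-> s3 -b-> s3 -b-> s3 -a-> s2 -a-> s1 -b-> s2 -b-> s1 -b-> s2 -a-> s1 -a-> s2 -a-> s1
End state s1 is not accepting.

No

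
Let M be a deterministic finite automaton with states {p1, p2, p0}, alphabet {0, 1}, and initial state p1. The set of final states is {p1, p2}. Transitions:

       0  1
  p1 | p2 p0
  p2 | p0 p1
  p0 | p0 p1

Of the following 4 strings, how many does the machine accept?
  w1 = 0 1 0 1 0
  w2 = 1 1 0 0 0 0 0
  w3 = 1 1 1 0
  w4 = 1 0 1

w1:
  start at p1
  read '0': p1 → p2
  read '1': p2 → p1
  read '0': p1 → p2
  read '1': p2 → p1
  read '0': p1 → p2
  end p2, accepted
w2:
  start at p1
  read '1': p1 → p0
  read '1': p0 → p1
  read '0': p1 → p2
  read '0': p2 → p0
  read '0': p0 → p0
  read '0': p0 → p0
  read '0': p0 → p0
  end p0, rejected
w3:
  start at p1
  read '1': p1 → p0
  read '1': p0 → p1
  read '1': p1 → p0
  read '0': p0 → p0
  end p0, rejected
w4:
  start at p1
  read '1': p1 → p0
  read '0': p0 → p0
  read '1': p0 → p1
  end p1, accepted

2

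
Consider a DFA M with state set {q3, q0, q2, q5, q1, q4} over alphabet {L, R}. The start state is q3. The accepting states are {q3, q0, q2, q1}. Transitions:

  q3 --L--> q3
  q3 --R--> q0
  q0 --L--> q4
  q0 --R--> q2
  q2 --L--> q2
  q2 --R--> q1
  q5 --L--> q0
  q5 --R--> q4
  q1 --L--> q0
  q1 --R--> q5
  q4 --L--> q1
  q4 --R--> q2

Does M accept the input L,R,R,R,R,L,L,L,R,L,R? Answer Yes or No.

Yes

q3 → q3 → q0 → q2 → q1 → q5 → q0 → q4 → q1 → q5 → q0 → q2
End state q2 is accepting.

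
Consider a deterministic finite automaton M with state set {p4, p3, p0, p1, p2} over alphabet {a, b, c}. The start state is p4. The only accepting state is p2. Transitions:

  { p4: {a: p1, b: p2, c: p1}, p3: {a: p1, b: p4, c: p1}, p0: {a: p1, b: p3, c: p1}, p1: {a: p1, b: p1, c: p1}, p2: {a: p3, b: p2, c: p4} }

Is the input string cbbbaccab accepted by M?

Trace: p4 -c-> p1 -b-> p1 -b-> p1 -b-> p1 -a-> p1 -c-> p1 -c-> p1 -a-> p1 -b-> p1
End state p1 is not accepting.

No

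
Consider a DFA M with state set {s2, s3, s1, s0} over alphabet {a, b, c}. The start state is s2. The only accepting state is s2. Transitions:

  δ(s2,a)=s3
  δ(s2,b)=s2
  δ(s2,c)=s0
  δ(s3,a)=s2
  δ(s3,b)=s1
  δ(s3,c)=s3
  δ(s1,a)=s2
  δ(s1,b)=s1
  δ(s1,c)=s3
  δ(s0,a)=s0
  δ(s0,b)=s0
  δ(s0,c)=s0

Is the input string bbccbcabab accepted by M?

s2 → s2 → s2 → s0 → s0 → s0 → s0 → s0 → s0 → s0 → s0
End state s0 is not accepting.

No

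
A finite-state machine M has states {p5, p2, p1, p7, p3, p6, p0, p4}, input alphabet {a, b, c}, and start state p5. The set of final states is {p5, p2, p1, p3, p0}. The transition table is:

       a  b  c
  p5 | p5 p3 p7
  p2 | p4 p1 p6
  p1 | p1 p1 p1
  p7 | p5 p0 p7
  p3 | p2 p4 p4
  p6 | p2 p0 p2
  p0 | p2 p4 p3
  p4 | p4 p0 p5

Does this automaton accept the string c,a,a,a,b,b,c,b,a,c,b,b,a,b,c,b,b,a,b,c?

Yes

Trace: p5 -c-> p7 -a-> p5 -a-> p5 -a-> p5 -b-> p3 -b-> p4 -c-> p5 -b-> p3 -a-> p2 -c-> p6 -b-> p0 -b-> p4 -a-> p4 -b-> p0 -c-> p3 -b-> p4 -b-> p0 -a-> p2 -b-> p1 -c-> p1
End state p1 is accepting.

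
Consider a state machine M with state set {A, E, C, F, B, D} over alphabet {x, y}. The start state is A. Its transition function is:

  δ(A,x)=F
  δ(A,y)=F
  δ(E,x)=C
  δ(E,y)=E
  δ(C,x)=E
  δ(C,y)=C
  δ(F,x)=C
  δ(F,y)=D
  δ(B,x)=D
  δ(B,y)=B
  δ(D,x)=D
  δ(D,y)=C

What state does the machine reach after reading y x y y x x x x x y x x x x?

E

A → F → C → C → C → E → C → E → C → E → E → C → E → C → E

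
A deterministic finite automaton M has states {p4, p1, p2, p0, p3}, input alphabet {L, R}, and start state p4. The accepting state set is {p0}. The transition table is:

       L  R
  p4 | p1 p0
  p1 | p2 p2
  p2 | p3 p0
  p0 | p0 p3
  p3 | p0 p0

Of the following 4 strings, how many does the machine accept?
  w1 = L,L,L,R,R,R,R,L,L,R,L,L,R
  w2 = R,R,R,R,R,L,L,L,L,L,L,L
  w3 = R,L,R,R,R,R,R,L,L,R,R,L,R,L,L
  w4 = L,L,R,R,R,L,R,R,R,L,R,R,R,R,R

w1:
  start at p4
  read 'L': p4 → p1
  read 'L': p1 → p2
  read 'L': p2 → p3
  read 'R': p3 → p0
  read 'R': p0 → p3
  read 'R': p3 → p0
  read 'R': p0 → p3
  read 'L': p3 → p0
  read 'L': p0 → p0
  read 'R': p0 → p3
  read 'L': p3 → p0
  read 'L': p0 → p0
  read 'R': p0 → p3
  end p3, rejected
w2:
  start at p4
  read 'R': p4 → p0
  read 'R': p0 → p3
  read 'R': p3 → p0
  read 'R': p0 → p3
  read 'R': p3 → p0
  read 'L': p0 → p0
  read 'L': p0 → p0
  read 'L': p0 → p0
  read 'L': p0 → p0
  read 'L': p0 → p0
  read 'L': p0 → p0
  read 'L': p0 → p0
  end p0, accepted
w3:
  start at p4
  read 'R': p4 → p0
  read 'L': p0 → p0
  read 'R': p0 → p3
  read 'R': p3 → p0
  read 'R': p0 → p3
  read 'R': p3 → p0
  read 'R': p0 → p3
  read 'L': p3 → p0
  read 'L': p0 → p0
  read 'R': p0 → p3
  read 'R': p3 → p0
  read 'L': p0 → p0
  read 'R': p0 → p3
  read 'L': p3 → p0
  read 'L': p0 → p0
  end p0, accepted
w4:
  start at p4
  read 'L': p4 → p1
  read 'L': p1 → p2
  read 'R': p2 → p0
  read 'R': p0 → p3
  read 'R': p3 → p0
  read 'L': p0 → p0
  read 'R': p0 → p3
  read 'R': p3 → p0
  read 'R': p0 → p3
  read 'L': p3 → p0
  read 'R': p0 → p3
  read 'R': p3 → p0
  read 'R': p0 → p3
  read 'R': p3 → p0
  read 'R': p0 → p3
  end p3, rejected

2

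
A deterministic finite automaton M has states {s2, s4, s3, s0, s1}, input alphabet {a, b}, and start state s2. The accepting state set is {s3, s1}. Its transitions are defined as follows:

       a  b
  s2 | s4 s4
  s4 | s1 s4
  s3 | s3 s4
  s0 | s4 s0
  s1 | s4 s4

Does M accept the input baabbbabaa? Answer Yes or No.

s2 → s4 → s1 → s4 → s4 → s4 → s4 → s1 → s4 → s1 → s4
End state s4 is not accepting.

No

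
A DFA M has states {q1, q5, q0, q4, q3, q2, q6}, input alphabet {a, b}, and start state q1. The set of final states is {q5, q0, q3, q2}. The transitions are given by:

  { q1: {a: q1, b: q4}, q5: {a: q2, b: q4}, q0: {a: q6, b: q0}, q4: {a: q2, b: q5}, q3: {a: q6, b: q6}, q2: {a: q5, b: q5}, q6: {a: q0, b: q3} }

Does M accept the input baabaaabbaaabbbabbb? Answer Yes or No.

Yes

Trace: q1 -b-> q4 -a-> q2 -a-> q5 -b-> q4 -a-> q2 -a-> q5 -a-> q2 -b-> q5 -b-> q4 -a-> q2 -a-> q5 -a-> q2 -b-> q5 -b-> q4 -b-> q5 -a-> q2 -b-> q5 -b-> q4 -b-> q5
End state q5 is accepting.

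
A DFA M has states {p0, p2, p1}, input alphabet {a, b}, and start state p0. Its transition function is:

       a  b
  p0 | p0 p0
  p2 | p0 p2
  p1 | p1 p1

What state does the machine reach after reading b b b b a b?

p0

start at p0
read 'b': p0 → p0
read 'b': p0 → p0
read 'b': p0 → p0
read 'b': p0 → p0
read 'a': p0 → p0
read 'b': p0 → p0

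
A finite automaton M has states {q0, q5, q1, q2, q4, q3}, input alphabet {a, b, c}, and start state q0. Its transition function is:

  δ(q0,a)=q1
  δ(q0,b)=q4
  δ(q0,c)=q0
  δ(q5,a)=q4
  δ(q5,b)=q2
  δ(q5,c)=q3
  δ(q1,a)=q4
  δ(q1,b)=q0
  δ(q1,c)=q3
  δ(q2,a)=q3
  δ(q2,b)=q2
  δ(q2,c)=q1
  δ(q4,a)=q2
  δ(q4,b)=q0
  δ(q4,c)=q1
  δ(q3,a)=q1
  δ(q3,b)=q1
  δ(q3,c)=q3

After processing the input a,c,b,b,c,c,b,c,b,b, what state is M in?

q4

start at q0
read 'a': q0 → q1
read 'c': q1 → q3
read 'b': q3 → q1
read 'b': q1 → q0
read 'c': q0 → q0
read 'c': q0 → q0
read 'b': q0 → q4
read 'c': q4 → q1
read 'b': q1 → q0
read 'b': q0 → q4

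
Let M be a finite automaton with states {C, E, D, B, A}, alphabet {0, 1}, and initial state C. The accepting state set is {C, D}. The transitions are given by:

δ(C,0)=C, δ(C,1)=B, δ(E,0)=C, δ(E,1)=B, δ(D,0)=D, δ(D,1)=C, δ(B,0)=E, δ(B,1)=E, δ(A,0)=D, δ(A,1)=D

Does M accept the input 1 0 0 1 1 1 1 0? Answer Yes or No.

Trace: C -1-> B -0-> E -0-> C -1-> B -1-> E -1-> B -1-> E -0-> C
End state C is accepting.

Yes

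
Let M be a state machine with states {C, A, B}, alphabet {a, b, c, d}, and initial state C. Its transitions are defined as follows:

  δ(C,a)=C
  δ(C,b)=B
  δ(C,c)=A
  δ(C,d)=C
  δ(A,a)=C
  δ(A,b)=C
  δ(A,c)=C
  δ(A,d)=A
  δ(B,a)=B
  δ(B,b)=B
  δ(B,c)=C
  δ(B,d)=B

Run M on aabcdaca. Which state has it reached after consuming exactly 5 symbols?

Trace: C -a-> C -a-> C -b-> B -c-> C -d-> C
After 5 symbols: C.

C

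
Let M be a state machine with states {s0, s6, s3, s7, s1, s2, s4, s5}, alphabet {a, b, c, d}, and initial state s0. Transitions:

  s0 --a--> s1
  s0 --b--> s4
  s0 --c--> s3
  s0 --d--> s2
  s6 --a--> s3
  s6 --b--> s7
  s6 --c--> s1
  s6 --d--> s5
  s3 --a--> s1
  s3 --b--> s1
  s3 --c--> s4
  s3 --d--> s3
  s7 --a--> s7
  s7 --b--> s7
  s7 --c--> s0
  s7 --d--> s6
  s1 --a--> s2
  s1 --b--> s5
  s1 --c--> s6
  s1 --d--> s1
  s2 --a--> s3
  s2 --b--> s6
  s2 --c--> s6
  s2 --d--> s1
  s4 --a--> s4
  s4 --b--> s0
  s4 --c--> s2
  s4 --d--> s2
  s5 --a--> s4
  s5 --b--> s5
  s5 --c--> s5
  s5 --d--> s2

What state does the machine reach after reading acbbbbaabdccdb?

Trace: s0 -a-> s1 -c-> s6 -b-> s7 -b-> s7 -b-> s7 -b-> s7 -a-> s7 -a-> s7 -b-> s7 -d-> s6 -c-> s1 -c-> s6 -d-> s5 -b-> s5

s5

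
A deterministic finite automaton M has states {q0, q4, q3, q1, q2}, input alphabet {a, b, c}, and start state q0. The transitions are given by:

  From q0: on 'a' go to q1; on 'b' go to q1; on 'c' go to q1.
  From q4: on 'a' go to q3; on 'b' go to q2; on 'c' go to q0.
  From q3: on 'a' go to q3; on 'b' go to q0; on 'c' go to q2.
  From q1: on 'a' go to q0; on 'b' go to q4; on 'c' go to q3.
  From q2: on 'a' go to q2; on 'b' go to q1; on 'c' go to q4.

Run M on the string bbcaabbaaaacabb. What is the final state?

q4

q0 → q1 → q4 → q0 → q1 → q0 → q1 → q4 → q3 → q3 → q3 → q3 → q2 → q2 → q1 → q4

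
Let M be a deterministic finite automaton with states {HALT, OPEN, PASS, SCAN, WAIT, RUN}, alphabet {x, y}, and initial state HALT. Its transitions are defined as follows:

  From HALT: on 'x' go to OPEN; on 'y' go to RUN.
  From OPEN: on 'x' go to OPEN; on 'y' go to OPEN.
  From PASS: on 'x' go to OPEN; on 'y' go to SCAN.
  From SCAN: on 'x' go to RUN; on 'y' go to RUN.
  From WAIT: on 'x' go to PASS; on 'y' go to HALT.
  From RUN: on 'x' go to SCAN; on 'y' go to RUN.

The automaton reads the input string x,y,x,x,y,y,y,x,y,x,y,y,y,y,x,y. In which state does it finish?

Trace: HALT -x-> OPEN -y-> OPEN -x-> OPEN -x-> OPEN -y-> OPEN -y-> OPEN -y-> OPEN -x-> OPEN -y-> OPEN -x-> OPEN -y-> OPEN -y-> OPEN -y-> OPEN -y-> OPEN -x-> OPEN -y-> OPEN

OPEN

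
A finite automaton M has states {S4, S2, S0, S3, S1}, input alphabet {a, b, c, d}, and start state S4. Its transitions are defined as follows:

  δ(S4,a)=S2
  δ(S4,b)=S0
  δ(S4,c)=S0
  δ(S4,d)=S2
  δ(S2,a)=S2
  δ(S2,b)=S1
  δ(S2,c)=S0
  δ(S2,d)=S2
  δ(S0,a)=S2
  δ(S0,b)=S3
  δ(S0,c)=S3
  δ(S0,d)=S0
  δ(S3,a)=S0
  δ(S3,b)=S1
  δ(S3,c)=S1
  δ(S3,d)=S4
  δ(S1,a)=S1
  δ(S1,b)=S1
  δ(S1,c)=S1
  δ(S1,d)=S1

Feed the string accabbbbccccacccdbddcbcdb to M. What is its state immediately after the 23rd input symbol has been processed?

S1

start at S4
read 'a': S4 → S2
read 'c': S2 → S0
read 'c': S0 → S3
read 'a': S3 → S0
read 'b': S0 → S3
read 'b': S3 → S1
read 'b': S1 → S1
read 'b': S1 → S1
read 'c': S1 → S1
read 'c': S1 → S1
read 'c': S1 → S1
read 'c': S1 → S1
read 'a': S1 → S1
read 'c': S1 → S1
read 'c': S1 → S1
read 'c': S1 → S1
read 'd': S1 → S1
read 'b': S1 → S1
read 'd': S1 → S1
read 'd': S1 → S1
read 'c': S1 → S1
read 'b': S1 → S1
read 'c': S1 → S1
After 23 symbols: S1.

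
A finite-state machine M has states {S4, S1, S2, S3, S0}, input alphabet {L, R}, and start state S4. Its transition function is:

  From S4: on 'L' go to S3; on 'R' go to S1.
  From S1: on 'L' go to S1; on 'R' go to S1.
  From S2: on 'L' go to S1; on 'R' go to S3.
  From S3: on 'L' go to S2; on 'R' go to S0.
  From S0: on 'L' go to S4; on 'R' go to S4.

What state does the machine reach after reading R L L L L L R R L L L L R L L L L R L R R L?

S1

Trace: S4 -R-> S1 -L-> S1 -L-> S1 -L-> S1 -L-> S1 -L-> S1 -R-> S1 -R-> S1 -L-> S1 -L-> S1 -L-> S1 -L-> S1 -R-> S1 -L-> S1 -L-> S1 -L-> S1 -L-> S1 -R-> S1 -L-> S1 -R-> S1 -R-> S1 -L-> S1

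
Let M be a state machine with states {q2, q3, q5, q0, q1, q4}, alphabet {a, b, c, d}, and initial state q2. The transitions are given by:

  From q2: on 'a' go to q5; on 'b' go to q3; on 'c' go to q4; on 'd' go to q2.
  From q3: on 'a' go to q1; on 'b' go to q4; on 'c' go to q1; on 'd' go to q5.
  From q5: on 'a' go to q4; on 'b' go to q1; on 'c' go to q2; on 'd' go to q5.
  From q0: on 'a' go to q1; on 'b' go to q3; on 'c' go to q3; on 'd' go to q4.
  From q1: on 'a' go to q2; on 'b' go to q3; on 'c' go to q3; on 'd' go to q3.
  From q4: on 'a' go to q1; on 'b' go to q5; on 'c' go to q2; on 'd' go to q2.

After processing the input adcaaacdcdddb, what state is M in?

q2 → q5 → q5 → q2 → q5 → q4 → q1 → q3 → q5 → q2 → q2 → q2 → q2 → q3

q3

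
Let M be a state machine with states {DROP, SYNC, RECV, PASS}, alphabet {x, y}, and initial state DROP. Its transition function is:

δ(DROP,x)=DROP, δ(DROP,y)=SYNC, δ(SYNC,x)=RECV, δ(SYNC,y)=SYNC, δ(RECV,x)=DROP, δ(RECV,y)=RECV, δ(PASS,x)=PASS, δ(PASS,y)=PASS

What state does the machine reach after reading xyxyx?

DROP → DROP → SYNC → RECV → RECV → DROP

DROP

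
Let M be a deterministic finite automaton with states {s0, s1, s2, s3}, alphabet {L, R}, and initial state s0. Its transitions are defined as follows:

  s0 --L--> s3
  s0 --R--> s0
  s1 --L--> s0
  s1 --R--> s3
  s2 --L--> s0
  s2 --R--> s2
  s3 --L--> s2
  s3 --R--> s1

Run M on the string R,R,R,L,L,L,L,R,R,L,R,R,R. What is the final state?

start at s0
read 'R': s0 → s0
read 'R': s0 → s0
read 'R': s0 → s0
read 'L': s0 → s3
read 'L': s3 → s2
read 'L': s2 → s0
read 'L': s0 → s3
read 'R': s3 → s1
read 'R': s1 → s3
read 'L': s3 → s2
read 'R': s2 → s2
read 'R': s2 → s2
read 'R': s2 → s2

s2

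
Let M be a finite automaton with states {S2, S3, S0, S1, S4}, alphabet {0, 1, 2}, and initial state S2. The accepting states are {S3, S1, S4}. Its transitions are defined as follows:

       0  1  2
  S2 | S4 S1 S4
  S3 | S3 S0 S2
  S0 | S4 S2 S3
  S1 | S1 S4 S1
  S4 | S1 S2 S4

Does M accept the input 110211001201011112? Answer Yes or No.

Yes

start at S2
read '1': S2 → S1
read '1': S1 → S4
read '0': S4 → S1
read '2': S1 → S1
read '1': S1 → S4
read '1': S4 → S2
read '0': S2 → S4
read '0': S4 → S1
read '1': S1 → S4
read '2': S4 → S4
read '0': S4 → S1
read '1': S1 → S4
read '0': S4 → S1
read '1': S1 → S4
read '1': S4 → S2
read '1': S2 → S1
read '1': S1 → S4
read '2': S4 → S4
End state S4 is accepting.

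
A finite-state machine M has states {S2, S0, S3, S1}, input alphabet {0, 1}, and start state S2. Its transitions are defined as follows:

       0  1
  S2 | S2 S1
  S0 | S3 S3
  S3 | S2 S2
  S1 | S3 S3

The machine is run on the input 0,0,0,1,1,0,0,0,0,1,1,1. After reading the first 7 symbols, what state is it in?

start at S2
read '0': S2 → S2
read '0': S2 → S2
read '0': S2 → S2
read '1': S2 → S1
read '1': S1 → S3
read '0': S3 → S2
read '0': S2 → S2
After 7 symbols: S2.

S2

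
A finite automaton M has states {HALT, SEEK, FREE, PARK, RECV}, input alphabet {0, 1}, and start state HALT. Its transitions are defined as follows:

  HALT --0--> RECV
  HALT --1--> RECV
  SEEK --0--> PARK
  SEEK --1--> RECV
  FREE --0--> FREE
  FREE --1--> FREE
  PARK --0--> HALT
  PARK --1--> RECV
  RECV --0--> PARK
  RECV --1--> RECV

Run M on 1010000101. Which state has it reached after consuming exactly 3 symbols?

start at HALT
read '1': HALT → RECV
read '0': RECV → PARK
read '1': PARK → RECV
After 3 symbols: RECV.

RECV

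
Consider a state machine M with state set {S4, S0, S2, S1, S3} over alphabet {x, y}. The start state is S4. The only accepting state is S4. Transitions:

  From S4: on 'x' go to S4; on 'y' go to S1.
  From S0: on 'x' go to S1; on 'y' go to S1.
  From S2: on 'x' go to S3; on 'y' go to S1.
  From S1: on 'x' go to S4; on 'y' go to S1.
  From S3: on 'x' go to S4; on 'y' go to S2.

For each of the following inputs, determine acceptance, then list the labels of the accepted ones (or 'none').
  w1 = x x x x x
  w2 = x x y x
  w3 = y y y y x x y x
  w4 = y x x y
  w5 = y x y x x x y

w1, w2, w3

w1: Trace: S4 -x-> S4 -x-> S4 -x-> S4 -x-> S4 -x-> S4  → end S4, accepted
w2: Trace: S4 -x-> S4 -x-> S4 -y-> S1 -x-> S4  → end S4, accepted
w3: Trace: S4 -y-> S1 -y-> S1 -y-> S1 -y-> S1 -x-> S4 -x-> S4 -y-> S1 -x-> S4  → end S4, accepted
w4: Trace: S4 -y-> S1 -x-> S4 -x-> S4 -y-> S1  → end S1, rejected
w5: Trace: S4 -y-> S1 -x-> S4 -y-> S1 -x-> S4 -x-> S4 -x-> S4 -y-> S1  → end S1, rejected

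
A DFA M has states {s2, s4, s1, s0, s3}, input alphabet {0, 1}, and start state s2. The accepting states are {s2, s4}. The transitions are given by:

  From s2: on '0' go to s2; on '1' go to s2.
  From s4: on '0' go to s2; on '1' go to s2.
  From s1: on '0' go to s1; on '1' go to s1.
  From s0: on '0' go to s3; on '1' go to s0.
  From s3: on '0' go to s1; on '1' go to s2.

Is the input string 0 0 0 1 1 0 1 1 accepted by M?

Yes

start at s2
read '0': s2 → s2
read '0': s2 → s2
read '0': s2 → s2
read '1': s2 → s2
read '1': s2 → s2
read '0': s2 → s2
read '1': s2 → s2
read '1': s2 → s2
End state s2 is accepting.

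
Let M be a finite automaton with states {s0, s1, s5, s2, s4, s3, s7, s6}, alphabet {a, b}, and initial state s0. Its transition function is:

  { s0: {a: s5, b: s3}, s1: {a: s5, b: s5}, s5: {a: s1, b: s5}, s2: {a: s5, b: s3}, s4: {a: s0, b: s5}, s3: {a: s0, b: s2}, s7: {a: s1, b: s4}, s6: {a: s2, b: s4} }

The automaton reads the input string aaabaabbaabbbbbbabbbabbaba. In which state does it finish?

start at s0
read 'a': s0 → s5
read 'a': s5 → s1
read 'a': s1 → s5
read 'b': s5 → s5
read 'a': s5 → s1
read 'a': s1 → s5
read 'b': s5 → s5
read 'b': s5 → s5
read 'a': s5 → s1
read 'a': s1 → s5
read 'b': s5 → s5
read 'b': s5 → s5
read 'b': s5 → s5
read 'b': s5 → s5
read 'b': s5 → s5
read 'b': s5 → s5
read 'a': s5 → s1
read 'b': s1 → s5
read 'b': s5 → s5
read 'b': s5 → s5
read 'a': s5 → s1
read 'b': s1 → s5
read 'b': s5 → s5
read 'a': s5 → s1
read 'b': s1 → s5
read 'a': s5 → s1

s1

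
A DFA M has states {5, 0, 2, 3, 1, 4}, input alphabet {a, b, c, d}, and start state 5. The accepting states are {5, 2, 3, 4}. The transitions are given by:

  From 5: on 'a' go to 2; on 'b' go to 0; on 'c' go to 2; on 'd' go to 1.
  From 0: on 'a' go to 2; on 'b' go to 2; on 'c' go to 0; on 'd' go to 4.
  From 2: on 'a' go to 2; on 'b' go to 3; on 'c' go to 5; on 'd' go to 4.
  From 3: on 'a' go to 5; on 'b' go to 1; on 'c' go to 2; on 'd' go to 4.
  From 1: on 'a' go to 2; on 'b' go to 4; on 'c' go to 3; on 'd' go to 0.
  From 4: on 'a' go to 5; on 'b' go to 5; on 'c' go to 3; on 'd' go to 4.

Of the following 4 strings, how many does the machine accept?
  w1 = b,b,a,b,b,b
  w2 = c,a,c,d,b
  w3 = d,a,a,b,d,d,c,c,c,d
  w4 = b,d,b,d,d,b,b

w1: Trace: 5 -b-> 0 -b-> 2 -a-> 2 -b-> 3 -b-> 1 -b-> 4  → end 4, accepted
w2: Trace: 5 -c-> 2 -a-> 2 -c-> 5 -d-> 1 -b-> 4  → end 4, accepted
w3: Trace: 5 -d-> 1 -a-> 2 -a-> 2 -b-> 3 -d-> 4 -d-> 4 -c-> 3 -c-> 2 -c-> 5 -d-> 1  → end 1, rejected
w4: Trace: 5 -b-> 0 -d-> 4 -b-> 5 -d-> 1 -d-> 0 -b-> 2 -b-> 3  → end 3, accepted

3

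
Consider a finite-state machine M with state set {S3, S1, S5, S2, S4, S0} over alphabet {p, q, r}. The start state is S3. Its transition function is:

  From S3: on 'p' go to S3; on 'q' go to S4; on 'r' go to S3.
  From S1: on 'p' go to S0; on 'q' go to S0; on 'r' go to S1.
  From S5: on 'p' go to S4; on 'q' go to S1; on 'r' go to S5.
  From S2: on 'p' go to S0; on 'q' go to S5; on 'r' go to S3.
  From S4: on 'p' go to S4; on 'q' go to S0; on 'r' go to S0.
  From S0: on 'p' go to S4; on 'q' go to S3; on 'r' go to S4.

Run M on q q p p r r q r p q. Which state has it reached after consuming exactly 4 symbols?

S3 → S4 → S0 → S4 → S4
After 4 symbols: S4.

S4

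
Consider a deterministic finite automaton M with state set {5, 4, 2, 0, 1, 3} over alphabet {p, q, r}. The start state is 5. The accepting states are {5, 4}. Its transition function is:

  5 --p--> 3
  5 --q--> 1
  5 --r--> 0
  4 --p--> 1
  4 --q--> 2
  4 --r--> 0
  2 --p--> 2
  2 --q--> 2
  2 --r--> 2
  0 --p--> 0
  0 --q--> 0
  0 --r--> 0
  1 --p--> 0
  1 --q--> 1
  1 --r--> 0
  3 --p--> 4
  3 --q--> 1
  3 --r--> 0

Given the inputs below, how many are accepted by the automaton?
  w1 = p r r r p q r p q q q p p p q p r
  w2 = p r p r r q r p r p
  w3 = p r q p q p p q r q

0

w1: Trace: 5 -p-> 3 -r-> 0 -r-> 0 -r-> 0 -p-> 0 -q-> 0 -r-> 0 -p-> 0 -q-> 0 -q-> 0 -q-> 0 -p-> 0 -p-> 0 -p-> 0 -q-> 0 -p-> 0 -r-> 0  → end 0, rejected
w2: Trace: 5 -p-> 3 -r-> 0 -p-> 0 -r-> 0 -r-> 0 -q-> 0 -r-> 0 -p-> 0 -r-> 0 -p-> 0  → end 0, rejected
w3: Trace: 5 -p-> 3 -r-> 0 -q-> 0 -p-> 0 -q-> 0 -p-> 0 -p-> 0 -q-> 0 -r-> 0 -q-> 0  → end 0, rejected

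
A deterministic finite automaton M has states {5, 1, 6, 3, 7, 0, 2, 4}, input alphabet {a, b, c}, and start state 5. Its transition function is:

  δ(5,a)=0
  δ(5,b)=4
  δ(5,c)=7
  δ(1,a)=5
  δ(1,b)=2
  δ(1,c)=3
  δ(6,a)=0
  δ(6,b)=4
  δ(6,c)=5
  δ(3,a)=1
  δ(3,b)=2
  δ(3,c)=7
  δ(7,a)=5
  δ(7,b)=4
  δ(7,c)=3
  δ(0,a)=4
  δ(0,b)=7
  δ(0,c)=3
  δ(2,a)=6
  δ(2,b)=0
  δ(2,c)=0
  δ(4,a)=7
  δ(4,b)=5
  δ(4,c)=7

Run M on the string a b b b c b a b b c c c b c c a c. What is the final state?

5 → 0 → 7 → 4 → 5 → 7 → 4 → 7 → 4 → 5 → 7 → 3 → 7 → 4 → 7 → 3 → 1 → 3

3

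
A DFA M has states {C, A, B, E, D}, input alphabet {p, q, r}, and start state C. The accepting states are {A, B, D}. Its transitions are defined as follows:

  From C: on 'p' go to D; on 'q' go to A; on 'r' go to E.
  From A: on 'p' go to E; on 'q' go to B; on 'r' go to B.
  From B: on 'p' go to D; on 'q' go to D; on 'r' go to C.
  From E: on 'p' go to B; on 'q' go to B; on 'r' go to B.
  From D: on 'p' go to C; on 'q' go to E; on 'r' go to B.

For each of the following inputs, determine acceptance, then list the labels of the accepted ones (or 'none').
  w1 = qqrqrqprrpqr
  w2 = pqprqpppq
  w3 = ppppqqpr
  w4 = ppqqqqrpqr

w1: C → A → B → C → A → B → D → C → E → B → D → E → B  → end B, accepted
w2: C → D → E → B → C → A → E → B → D → E  → end E, rejected
w3: C → D → C → D → C → A → B → D → B  → end B, accepted
w4: C → D → C → A → B → D → E → B → D → E → B  → end B, accepted

w1, w3, w4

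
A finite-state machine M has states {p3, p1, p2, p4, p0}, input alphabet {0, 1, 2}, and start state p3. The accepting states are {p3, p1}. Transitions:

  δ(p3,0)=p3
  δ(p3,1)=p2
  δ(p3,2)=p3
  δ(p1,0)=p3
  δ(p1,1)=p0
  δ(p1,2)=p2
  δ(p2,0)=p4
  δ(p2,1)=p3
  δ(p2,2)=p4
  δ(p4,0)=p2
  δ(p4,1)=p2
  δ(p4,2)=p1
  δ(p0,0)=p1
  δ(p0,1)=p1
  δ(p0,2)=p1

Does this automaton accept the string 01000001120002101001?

start at p3
read '0': p3 → p3
read '1': p3 → p2
read '0': p2 → p4
read '0': p4 → p2
read '0': p2 → p4
read '0': p4 → p2
read '0': p2 → p4
read '1': p4 → p2
read '1': p2 → p3
read '2': p3 → p3
read '0': p3 → p3
read '0': p3 → p3
read '0': p3 → p3
read '2': p3 → p3
read '1': p3 → p2
read '0': p2 → p4
read '1': p4 → p2
read '0': p2 → p4
read '0': p4 → p2
read '1': p2 → p3
End state p3 is accepting.

Yes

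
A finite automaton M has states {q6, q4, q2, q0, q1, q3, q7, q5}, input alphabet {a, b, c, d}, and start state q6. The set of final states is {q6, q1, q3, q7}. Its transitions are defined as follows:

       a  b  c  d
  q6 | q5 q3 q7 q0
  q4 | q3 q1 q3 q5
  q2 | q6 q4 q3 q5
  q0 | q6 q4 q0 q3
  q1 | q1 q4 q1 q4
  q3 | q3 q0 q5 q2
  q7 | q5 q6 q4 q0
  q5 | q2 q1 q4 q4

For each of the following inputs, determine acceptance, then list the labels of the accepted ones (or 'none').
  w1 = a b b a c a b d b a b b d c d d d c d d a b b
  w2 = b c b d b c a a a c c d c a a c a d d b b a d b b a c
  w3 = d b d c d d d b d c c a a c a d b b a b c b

w1: Trace: q6 -a-> q5 -b-> q1 -b-> q4 -a-> q3 -c-> q5 -a-> q2 -b-> q4 -d-> q5 -b-> q1 -a-> q1 -b-> q4 -b-> q1 -d-> q4 -c-> q3 -d-> q2 -d-> q5 -d-> q4 -c-> q3 -d-> q2 -d-> q5 -a-> q2 -b-> q4 -b-> q1  → end q1, accepted
w2: Trace: q6 -b-> q3 -c-> q5 -b-> q1 -d-> q4 -b-> q1 -c-> q1 -a-> q1 -a-> q1 -a-> q1 -c-> q1 -c-> q1 -d-> q4 -c-> q3 -a-> q3 -a-> q3 -c-> q5 -a-> q2 -d-> q5 -d-> q4 -b-> q1 -b-> q4 -a-> q3 -d-> q2 -b-> q4 -b-> q1 -a-> q1 -c-> q1  → end q1, accepted
w3: Trace: q6 -d-> q0 -b-> q4 -d-> q5 -c-> q4 -d-> q5 -d-> q4 -d-> q5 -b-> q1 -d-> q4 -c-> q3 -c-> q5 -a-> q2 -a-> q6 -c-> q7 -a-> q5 -d-> q4 -b-> q1 -b-> q4 -a-> q3 -b-> q0 -c-> q0 -b-> q4  → end q4, rejected

w1, w2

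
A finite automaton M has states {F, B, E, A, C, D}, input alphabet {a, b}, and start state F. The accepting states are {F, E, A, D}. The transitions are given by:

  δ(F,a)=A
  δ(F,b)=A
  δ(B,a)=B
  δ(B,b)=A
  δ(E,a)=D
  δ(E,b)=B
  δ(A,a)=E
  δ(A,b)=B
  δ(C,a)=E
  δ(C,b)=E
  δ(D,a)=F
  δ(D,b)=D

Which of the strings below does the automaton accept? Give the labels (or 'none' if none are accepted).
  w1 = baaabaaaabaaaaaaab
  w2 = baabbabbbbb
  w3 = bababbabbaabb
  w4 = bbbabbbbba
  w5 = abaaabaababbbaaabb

w1: F → A → E → D → F → A → E → D → F → A → B → B → B → B → B → B → B → B → A  → end A, accepted
w2: F → A → E → D → D → D → F → A → B → A → B → A  → end A, accepted
w3: F → A → E → B → B → A → B → B → A → B → B → B → A → B  → end B, rejected
w4: F → A → B → A → E → B → A → B → A → B → B  → end B, rejected
w5: F → A → B → B → B → B → A → E → D → D → F → A → B → A → E → D → F → A → B  → end B, rejected

w1, w2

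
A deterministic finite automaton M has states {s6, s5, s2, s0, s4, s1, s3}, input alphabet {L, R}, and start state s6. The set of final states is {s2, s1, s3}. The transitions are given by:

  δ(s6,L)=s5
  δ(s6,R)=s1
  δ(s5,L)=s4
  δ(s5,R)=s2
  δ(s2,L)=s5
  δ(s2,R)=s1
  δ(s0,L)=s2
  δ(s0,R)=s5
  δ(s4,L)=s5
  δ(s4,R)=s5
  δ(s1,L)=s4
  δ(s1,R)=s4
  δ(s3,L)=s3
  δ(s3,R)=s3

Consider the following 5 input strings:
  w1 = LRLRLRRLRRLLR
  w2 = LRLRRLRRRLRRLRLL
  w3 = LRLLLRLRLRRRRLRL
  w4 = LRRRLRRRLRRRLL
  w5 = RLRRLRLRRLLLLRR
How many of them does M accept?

w1:
  start at s6
  read 'L': s6 → s5
  read 'R': s5 → s2
  read 'L': s2 → s5
  read 'R': s5 → s2
  read 'L': s2 → s5
  read 'R': s5 → s2
  read 'R': s2 → s1
  read 'L': s1 → s4
  read 'R': s4 → s5
  read 'R': s5 → s2
  read 'L': s2 → s5
  read 'L': s5 → s4
  read 'R': s4 → s5
  end s5, rejected
w2:
  start at s6
  read 'L': s6 → s5
  read 'R': s5 → s2
  read 'L': s2 → s5
  read 'R': s5 → s2
  read 'R': s2 → s1
  read 'L': s1 → s4
  read 'R': s4 → s5
  read 'R': s5 → s2
  read 'R': s2 → s1
  read 'L': s1 → s4
  read 'R': s4 → s5
  read 'R': s5 → s2
  read 'L': s2 → s5
  read 'R': s5 → s2
  read 'L': s2 → s5
  read 'L': s5 → s4
  end s4, rejected
w3:
  start at s6
  read 'L': s6 → s5
  read 'R': s5 → s2
  read 'L': s2 → s5
  read 'L': s5 → s4
  read 'L': s4 → s5
  read 'R': s5 → s2
  read 'L': s2 → s5
  read 'R': s5 → s2
  read 'L': s2 → s5
  read 'R': s5 → s2
  read 'R': s2 → s1
  read 'R': s1 → s4
  read 'R': s4 → s5
  read 'L': s5 → s4
  read 'R': s4 → s5
  read 'L': s5 → s4
  end s4, rejected
w4:
  start at s6
  read 'L': s6 → s5
  read 'R': s5 → s2
  read 'R': s2 → s1
  read 'R': s1 → s4
  read 'L': s4 → s5
  read 'R': s5 → s2
  read 'R': s2 → s1
  read 'R': s1 → s4
  read 'L': s4 → s5
  read 'R': s5 → s2
  read 'R': s2 → s1
  read 'R': s1 → s4
  read 'L': s4 → s5
  read 'L': s5 → s4
  end s4, rejected
w5:
  start at s6
  read 'R': s6 → s1
  read 'L': s1 → s4
  read 'R': s4 → s5
  read 'R': s5 → s2
  read 'L': s2 → s5
  read 'R': s5 → s2
  read 'L': s2 → s5
  read 'R': s5 → s2
  read 'R': s2 → s1
  read 'L': s1 → s4
  read 'L': s4 → s5
  read 'L': s5 → s4
  read 'L': s4 → s5
  read 'R': s5 → s2
  read 'R': s2 → s1
  end s1, accepted

1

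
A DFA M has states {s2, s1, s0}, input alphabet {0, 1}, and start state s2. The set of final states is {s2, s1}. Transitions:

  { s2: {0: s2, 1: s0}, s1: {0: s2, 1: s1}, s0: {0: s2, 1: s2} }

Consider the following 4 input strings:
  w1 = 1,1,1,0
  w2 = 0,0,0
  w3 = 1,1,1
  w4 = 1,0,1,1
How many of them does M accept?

w1: Trace: s2 -1-> s0 -1-> s2 -1-> s0 -0-> s2  → end s2, accepted
w2: Trace: s2 -0-> s2 -0-> s2 -0-> s2  → end s2, accepted
w3: Trace: s2 -1-> s0 -1-> s2 -1-> s0  → end s0, rejected
w4: Trace: s2 -1-> s0 -0-> s2 -1-> s0 -1-> s2  → end s2, accepted

3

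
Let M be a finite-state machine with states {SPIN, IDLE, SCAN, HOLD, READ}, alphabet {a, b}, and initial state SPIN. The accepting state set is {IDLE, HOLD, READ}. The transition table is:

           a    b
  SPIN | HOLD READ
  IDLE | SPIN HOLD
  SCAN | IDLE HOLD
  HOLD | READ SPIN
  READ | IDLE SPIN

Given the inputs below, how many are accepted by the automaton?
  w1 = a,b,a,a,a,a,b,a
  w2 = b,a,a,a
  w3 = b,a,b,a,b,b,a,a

2

w1: Trace: SPIN -a-> HOLD -b-> SPIN -a-> HOLD -a-> READ -a-> IDLE -a-> SPIN -b-> READ -a-> IDLE  → end IDLE, accepted
w2: Trace: SPIN -b-> READ -a-> IDLE -a-> SPIN -a-> HOLD  → end HOLD, accepted
w3: Trace: SPIN -b-> READ -a-> IDLE -b-> HOLD -a-> READ -b-> SPIN -b-> READ -a-> IDLE -a-> SPIN  → end SPIN, rejected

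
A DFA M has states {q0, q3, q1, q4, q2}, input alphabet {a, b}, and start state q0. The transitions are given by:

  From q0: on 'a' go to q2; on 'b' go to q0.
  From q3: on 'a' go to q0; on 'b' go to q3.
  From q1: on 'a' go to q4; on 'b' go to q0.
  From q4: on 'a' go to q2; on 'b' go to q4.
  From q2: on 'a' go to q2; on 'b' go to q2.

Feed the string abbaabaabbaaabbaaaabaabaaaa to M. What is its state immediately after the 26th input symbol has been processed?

q0 → q2 → q2 → q2 → q2 → q2 → q2 → q2 → q2 → q2 → q2 → q2 → q2 → q2 → q2 → q2 → q2 → q2 → q2 → q2 → q2 → q2 → q2 → q2 → q2 → q2 → q2
After 26 symbols: q2.

q2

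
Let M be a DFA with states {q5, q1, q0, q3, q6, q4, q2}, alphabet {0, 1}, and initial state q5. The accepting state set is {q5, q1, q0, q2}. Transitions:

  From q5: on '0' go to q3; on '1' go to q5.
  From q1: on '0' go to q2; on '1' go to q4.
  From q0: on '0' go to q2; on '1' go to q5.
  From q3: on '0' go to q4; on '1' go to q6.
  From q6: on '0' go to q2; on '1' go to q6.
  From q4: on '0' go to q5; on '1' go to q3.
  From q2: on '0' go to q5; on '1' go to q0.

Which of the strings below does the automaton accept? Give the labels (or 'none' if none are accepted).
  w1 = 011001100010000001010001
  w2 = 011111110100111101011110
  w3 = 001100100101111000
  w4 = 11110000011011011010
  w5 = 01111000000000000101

w1: q5 → q3 → q6 → q6 → q2 → q5 → q5 → q5 → q3 → q4 → q5 → q5 → q3 → q4 → q5 → q3 → q4 → q5 → q5 → q3 → q6 → q2 → q5 → q3 → q6  → end q6, rejected
w2: q5 → q3 → q6 → q6 → q6 → q6 → q6 → q6 → q6 → q2 → q0 → q2 → q5 → q5 → q5 → q5 → q5 → q3 → q6 → q2 → q0 → q5 → q5 → q5 → q3  → end q3, rejected
w3: q5 → q3 → q4 → q3 → q6 → q2 → q5 → q5 → q3 → q4 → q3 → q4 → q3 → q6 → q6 → q6 → q2 → q5 → q3  → end q3, rejected
w4: q5 → q5 → q5 → q5 → q5 → q3 → q4 → q5 → q3 → q4 → q3 → q6 → q2 → q0 → q5 → q3 → q6 → q6 → q2 → q0 → q2  → end q2, accepted
w5: q5 → q3 → q6 → q6 → q6 → q6 → q2 → q5 → q3 → q4 → q5 → q3 → q4 → q5 → q3 → q4 → q5 → q3 → q6 → q2 → q0  → end q0, accepted

w4, w5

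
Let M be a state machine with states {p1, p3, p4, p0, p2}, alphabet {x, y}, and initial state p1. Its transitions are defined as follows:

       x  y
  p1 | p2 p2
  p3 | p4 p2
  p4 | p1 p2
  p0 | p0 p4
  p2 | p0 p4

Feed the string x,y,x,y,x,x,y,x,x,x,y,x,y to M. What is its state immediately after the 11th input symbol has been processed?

start at p1
read 'x': p1 → p2
read 'y': p2 → p4
read 'x': p4 → p1
read 'y': p1 → p2
read 'x': p2 → p0
read 'x': p0 → p0
read 'y': p0 → p4
read 'x': p4 → p1
read 'x': p1 → p2
read 'x': p2 → p0
read 'y': p0 → p4
After 11 symbols: p4.

p4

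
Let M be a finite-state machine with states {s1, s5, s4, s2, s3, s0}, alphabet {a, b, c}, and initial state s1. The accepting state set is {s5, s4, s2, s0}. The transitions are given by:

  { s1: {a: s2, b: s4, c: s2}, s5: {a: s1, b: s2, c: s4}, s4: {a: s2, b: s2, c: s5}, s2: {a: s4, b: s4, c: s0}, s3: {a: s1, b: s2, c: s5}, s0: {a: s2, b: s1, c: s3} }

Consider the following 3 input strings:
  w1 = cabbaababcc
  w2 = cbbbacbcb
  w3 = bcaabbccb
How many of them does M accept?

w1:
  start at s1
  read 'c': s1 → s2
  read 'a': s2 → s4
  read 'b': s4 → s2
  read 'b': s2 → s4
  read 'a': s4 → s2
  read 'a': s2 → s4
  read 'b': s4 → s2
  read 'a': s2 → s4
  read 'b': s4 → s2
  read 'c': s2 → s0
  read 'c': s0 → s3
  end s3, rejected
w2:
  start at s1
  read 'c': s1 → s2
  read 'b': s2 → s4
  read 'b': s4 → s2
  read 'b': s2 → s4
  read 'a': s4 → s2
  read 'c': s2 → s0
  read 'b': s0 → s1
  read 'c': s1 → s2
  read 'b': s2 → s4
  end s4, accepted
w3:
  start at s1
  read 'b': s1 → s4
  read 'c': s4 → s5
  read 'a': s5 → s1
  read 'a': s1 → s2
  read 'b': s2 → s4
  read 'b': s4 → s2
  read 'c': s2 → s0
  read 'c': s0 → s3
  read 'b': s3 → s2
  end s2, accepted

2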